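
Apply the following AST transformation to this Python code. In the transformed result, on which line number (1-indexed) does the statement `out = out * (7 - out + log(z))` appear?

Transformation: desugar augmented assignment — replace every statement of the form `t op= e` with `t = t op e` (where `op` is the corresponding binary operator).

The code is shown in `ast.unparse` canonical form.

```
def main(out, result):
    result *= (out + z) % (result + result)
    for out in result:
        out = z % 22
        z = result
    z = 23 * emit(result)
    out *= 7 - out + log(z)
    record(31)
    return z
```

7

Transformed code:
def main(out, result):
    result = result * ((out + z) % (result + result))
    for out in result:
        out = z % 22
        z = result
    z = 23 * emit(result)
    out = out * (7 - out + log(z))
    record(31)
    return z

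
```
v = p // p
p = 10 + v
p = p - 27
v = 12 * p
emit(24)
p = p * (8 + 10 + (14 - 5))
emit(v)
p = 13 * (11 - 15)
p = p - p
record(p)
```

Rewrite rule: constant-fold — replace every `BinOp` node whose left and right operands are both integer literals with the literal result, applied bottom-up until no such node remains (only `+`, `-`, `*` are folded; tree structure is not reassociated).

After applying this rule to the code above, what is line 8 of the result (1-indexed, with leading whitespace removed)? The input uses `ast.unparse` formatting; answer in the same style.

p = -52

Transformed code:
v = p // p
p = 10 + v
p = p - 27
v = 12 * p
emit(24)
p = p * 27
emit(v)
p = -52
p = p - p
record(p)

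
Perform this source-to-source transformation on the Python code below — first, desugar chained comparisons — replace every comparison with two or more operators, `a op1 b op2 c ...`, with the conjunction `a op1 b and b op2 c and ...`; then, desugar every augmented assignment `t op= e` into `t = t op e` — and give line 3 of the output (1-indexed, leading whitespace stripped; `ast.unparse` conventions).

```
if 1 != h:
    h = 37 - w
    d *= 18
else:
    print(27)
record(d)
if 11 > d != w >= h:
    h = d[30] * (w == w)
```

Transformed code:
if 1 != h:
    h = 37 - w
    d = d * 18
else:
    print(27)
record(d)
if 11 > d and d != w and (w >= h):
    h = d[30] * (w == w)

d = d * 18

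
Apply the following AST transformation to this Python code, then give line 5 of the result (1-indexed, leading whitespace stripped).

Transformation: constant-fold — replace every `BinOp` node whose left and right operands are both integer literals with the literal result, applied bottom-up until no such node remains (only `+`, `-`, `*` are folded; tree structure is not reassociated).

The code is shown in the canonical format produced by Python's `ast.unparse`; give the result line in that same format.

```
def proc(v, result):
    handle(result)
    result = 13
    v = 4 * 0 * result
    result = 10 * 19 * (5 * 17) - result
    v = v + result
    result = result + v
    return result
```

Transformed code:
def proc(v, result):
    handle(result)
    result = 13
    v = 0 * result
    result = 16150 - result
    v = v + result
    result = result + v
    return result

result = 16150 - result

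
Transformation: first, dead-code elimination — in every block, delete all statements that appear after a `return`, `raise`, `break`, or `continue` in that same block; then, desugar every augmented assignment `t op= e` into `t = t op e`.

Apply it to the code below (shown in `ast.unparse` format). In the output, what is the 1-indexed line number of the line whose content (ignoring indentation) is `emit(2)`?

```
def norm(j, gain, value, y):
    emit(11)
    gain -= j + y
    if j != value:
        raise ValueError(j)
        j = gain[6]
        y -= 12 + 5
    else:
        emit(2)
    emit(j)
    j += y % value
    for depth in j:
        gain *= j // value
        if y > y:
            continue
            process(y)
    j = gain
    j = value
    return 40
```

Transformed code:
def norm(j, gain, value, y):
    emit(11)
    gain = gain - (j + y)
    if j != value:
        raise ValueError(j)
    else:
        emit(2)
    emit(j)
    j = j + y % value
    for depth in j:
        gain = gain * (j // value)
        if y > y:
            continue
    j = gain
    j = value
    return 40

7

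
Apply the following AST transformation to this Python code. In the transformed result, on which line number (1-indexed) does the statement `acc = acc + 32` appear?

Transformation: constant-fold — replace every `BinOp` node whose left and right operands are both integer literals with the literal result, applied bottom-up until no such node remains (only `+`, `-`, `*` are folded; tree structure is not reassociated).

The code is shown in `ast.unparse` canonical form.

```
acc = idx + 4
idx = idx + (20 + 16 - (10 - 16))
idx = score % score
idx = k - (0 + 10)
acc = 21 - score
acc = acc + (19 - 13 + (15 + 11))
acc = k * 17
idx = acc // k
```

Transformed code:
acc = idx + 4
idx = idx + 42
idx = score % score
idx = k - 10
acc = 21 - score
acc = acc + 32
acc = k * 17
idx = acc // k

6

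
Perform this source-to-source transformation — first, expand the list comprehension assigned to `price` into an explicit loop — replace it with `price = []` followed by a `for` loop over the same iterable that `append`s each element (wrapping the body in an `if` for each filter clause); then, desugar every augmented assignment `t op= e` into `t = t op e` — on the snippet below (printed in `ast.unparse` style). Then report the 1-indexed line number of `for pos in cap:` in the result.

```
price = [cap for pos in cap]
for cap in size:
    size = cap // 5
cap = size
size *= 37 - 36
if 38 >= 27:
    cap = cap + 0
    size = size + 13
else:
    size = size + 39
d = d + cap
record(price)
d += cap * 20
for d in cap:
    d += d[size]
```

Transformed code:
price = []
for pos in cap:
    price.append(cap)
for cap in size:
    size = cap // 5
cap = size
size = size * (37 - 36)
if 38 >= 27:
    cap = cap + 0
    size = size + 13
else:
    size = size + 39
d = d + cap
record(price)
d = d + cap * 20
for d in cap:
    d = d + d[size]

2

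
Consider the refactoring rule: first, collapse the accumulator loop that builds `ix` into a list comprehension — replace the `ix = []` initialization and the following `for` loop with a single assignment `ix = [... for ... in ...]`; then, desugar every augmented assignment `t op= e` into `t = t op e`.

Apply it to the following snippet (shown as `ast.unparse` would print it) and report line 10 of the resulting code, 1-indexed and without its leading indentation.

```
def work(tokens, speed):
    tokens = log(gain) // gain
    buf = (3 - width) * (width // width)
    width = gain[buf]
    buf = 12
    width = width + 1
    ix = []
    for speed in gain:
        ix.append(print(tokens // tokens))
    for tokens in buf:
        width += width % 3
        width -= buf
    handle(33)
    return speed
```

width = width - buf

Transformed code:
def work(tokens, speed):
    tokens = log(gain) // gain
    buf = (3 - width) * (width // width)
    width = gain[buf]
    buf = 12
    width = width + 1
    ix = [print(tokens // tokens) for speed in gain]
    for tokens in buf:
        width = width + width % 3
        width = width - buf
    handle(33)
    return speed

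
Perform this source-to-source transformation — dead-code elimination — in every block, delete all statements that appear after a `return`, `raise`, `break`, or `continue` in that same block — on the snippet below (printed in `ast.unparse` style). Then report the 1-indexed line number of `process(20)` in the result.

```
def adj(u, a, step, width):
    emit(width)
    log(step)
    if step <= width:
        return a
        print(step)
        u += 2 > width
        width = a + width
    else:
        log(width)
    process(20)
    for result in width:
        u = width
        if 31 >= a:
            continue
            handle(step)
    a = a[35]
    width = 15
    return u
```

8

Transformed code:
def adj(u, a, step, width):
    emit(width)
    log(step)
    if step <= width:
        return a
    else:
        log(width)
    process(20)
    for result in width:
        u = width
        if 31 >= a:
            continue
    a = a[35]
    width = 15
    return u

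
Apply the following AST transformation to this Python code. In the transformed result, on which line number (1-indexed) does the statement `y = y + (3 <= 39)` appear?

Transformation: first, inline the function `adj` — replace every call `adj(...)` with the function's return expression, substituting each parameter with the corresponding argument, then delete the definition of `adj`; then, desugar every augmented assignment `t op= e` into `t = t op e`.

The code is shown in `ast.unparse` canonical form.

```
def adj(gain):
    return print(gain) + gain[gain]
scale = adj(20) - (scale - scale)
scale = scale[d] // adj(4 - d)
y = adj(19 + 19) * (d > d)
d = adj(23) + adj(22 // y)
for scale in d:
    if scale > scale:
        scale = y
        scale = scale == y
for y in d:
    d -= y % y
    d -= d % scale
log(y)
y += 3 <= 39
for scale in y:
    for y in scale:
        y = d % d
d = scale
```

13

Transformed code:
scale = print(20) + 20[20] - (scale - scale)
scale = scale[d] // (print(4 - d) + (4 - d)[4 - d])
y = (print(19 + 19) + (19 + 19)[19 + 19]) * (d > d)
d = print(23) + 23[23] + (print(22 // y) + (22 // y)[22 // y])
for scale in d:
    if scale > scale:
        scale = y
        scale = scale == y
for y in d:
    d = d - y % y
    d = d - d % scale
log(y)
y = y + (3 <= 39)
for scale in y:
    for y in scale:
        y = d % d
d = scale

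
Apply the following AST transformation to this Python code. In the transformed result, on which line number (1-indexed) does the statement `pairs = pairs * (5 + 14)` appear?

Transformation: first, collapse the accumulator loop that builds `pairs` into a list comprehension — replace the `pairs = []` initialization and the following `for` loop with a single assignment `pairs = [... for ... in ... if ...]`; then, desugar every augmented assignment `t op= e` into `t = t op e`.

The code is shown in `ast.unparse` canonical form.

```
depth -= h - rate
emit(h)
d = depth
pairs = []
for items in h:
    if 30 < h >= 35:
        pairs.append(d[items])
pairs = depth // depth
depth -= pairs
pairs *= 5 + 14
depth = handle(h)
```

7

Transformed code:
depth = depth - (h - rate)
emit(h)
d = depth
pairs = [d[items] for items in h if 30 < h >= 35]
pairs = depth // depth
depth = depth - pairs
pairs = pairs * (5 + 14)
depth = handle(h)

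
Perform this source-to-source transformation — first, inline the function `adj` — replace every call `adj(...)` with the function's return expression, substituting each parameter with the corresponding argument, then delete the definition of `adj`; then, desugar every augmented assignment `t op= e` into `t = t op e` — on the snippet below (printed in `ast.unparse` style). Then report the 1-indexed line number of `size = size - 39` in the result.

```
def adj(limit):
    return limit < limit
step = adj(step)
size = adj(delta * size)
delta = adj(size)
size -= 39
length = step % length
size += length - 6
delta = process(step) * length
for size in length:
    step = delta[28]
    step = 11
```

Transformed code:
step = step < step
size = delta * size < delta * size
delta = size < size
size = size - 39
length = step % length
size = size + (length - 6)
delta = process(step) * length
for size in length:
    step = delta[28]
    step = 11

4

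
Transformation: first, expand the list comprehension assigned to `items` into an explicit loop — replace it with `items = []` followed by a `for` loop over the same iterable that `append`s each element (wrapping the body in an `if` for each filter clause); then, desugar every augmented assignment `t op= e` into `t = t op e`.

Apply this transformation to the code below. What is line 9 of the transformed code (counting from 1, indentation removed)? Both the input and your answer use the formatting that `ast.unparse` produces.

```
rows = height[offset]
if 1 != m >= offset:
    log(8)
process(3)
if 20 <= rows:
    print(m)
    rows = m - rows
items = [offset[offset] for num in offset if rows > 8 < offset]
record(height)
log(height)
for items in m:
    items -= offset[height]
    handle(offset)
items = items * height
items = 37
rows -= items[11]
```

for num in offset:

Transformed code:
rows = height[offset]
if 1 != m >= offset:
    log(8)
process(3)
if 20 <= rows:
    print(m)
    rows = m - rows
items = []
for num in offset:
    if rows > 8 < offset:
        items.append(offset[offset])
record(height)
log(height)
for items in m:
    items = items - offset[height]
    handle(offset)
items = items * height
items = 37
rows = rows - items[11]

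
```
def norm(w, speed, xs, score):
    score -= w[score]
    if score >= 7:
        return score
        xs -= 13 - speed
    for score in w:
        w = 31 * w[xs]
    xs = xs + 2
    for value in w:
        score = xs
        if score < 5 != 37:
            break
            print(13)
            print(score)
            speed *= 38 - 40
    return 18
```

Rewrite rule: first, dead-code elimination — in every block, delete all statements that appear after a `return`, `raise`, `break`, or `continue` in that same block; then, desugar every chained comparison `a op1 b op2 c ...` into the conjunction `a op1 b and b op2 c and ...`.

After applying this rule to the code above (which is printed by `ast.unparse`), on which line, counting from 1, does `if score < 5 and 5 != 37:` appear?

Transformed code:
def norm(w, speed, xs, score):
    score -= w[score]
    if score >= 7:
        return score
    for score in w:
        w = 31 * w[xs]
    xs = xs + 2
    for value in w:
        score = xs
        if score < 5 and 5 != 37:
            break
    return 18

10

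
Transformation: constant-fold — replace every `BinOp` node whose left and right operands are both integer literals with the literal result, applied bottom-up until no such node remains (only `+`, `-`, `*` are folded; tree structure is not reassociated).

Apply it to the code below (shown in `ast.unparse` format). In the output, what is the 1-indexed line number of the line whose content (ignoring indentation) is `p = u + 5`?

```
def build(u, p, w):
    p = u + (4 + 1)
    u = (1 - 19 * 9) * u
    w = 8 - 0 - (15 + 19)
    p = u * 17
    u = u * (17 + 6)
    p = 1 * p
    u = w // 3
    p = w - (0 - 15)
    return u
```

2

Transformed code:
def build(u, p, w):
    p = u + 5
    u = -170 * u
    w = -26
    p = u * 17
    u = u * 23
    p = 1 * p
    u = w // 3
    p = w - -15
    return u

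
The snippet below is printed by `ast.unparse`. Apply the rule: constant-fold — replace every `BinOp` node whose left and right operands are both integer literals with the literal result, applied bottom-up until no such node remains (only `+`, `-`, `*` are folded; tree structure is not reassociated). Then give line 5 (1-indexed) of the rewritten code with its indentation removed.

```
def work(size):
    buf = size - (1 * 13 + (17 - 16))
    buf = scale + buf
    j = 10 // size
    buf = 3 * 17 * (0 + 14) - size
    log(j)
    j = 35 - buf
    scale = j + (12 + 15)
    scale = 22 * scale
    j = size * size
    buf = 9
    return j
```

buf = 714 - size

Transformed code:
def work(size):
    buf = size - 14
    buf = scale + buf
    j = 10 // size
    buf = 714 - size
    log(j)
    j = 35 - buf
    scale = j + 27
    scale = 22 * scale
    j = size * size
    buf = 9
    return j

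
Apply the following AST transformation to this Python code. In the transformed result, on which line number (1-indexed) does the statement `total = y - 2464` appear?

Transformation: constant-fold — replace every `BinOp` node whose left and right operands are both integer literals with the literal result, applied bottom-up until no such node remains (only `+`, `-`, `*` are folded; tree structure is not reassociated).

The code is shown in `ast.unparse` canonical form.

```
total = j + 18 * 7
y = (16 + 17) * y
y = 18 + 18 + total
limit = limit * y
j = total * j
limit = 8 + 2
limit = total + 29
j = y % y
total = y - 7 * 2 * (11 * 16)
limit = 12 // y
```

Transformed code:
total = j + 126
y = 33 * y
y = 36 + total
limit = limit * y
j = total * j
limit = 10
limit = total + 29
j = y % y
total = y - 2464
limit = 12 // y

9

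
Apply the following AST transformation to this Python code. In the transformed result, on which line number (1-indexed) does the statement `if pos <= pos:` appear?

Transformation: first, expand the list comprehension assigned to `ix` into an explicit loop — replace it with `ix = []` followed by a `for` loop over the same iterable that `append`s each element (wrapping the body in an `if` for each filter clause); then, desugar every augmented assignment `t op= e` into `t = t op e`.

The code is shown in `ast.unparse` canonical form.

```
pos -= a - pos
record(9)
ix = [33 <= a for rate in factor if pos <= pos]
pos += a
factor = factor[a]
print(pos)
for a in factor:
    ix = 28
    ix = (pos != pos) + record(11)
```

5

Transformed code:
pos = pos - (a - pos)
record(9)
ix = []
for rate in factor:
    if pos <= pos:
        ix.append(33 <= a)
pos = pos + a
factor = factor[a]
print(pos)
for a in factor:
    ix = 28
    ix = (pos != pos) + record(11)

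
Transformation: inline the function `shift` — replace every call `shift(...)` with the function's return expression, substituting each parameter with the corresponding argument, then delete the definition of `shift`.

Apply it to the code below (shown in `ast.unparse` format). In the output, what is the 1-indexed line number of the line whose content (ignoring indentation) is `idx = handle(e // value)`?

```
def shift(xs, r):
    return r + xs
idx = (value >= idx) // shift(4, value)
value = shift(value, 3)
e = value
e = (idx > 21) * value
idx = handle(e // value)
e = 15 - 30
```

Transformed code:
idx = (value >= idx) // (value + 4)
value = 3 + value
e = value
e = (idx > 21) * value
idx = handle(e // value)
e = 15 - 30

5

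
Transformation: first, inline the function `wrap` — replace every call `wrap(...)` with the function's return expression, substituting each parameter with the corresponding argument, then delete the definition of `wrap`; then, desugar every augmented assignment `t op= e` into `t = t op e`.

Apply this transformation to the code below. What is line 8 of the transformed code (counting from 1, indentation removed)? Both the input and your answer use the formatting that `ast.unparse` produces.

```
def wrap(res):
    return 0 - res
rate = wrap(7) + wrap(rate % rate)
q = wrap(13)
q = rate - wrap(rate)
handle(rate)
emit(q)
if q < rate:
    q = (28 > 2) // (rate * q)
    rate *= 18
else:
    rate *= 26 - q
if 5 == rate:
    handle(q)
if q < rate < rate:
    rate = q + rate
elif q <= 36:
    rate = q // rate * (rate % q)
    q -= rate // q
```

rate = rate * 18

Transformed code:
rate = 0 - 7 + (0 - rate % rate)
q = 0 - 13
q = rate - (0 - rate)
handle(rate)
emit(q)
if q < rate:
    q = (28 > 2) // (rate * q)
    rate = rate * 18
else:
    rate = rate * (26 - q)
if 5 == rate:
    handle(q)
if q < rate < rate:
    rate = q + rate
elif q <= 36:
    rate = q // rate * (rate % q)
    q = q - rate // q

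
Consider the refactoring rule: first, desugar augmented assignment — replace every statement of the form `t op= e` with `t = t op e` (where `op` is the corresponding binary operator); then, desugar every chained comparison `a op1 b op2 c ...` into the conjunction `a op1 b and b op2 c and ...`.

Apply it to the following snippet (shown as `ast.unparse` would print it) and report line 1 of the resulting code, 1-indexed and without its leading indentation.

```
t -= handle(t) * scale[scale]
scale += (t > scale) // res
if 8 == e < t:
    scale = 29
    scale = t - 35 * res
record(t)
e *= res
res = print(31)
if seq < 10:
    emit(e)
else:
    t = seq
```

Transformed code:
t = t - handle(t) * scale[scale]
scale = scale + (t > scale) // res
if 8 == e and e < t:
    scale = 29
    scale = t - 35 * res
record(t)
e = e * res
res = print(31)
if seq < 10:
    emit(e)
else:
    t = seq

t = t - handle(t) * scale[scale]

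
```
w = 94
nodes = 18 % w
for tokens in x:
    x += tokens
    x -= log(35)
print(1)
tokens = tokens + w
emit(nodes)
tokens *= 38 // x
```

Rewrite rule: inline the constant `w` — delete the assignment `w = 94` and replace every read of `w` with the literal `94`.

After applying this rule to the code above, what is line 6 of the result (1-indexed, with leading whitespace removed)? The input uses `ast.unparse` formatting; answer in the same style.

tokens = tokens + 94

Transformed code:
nodes = 18 % 94
for tokens in x:
    x += tokens
    x -= log(35)
print(1)
tokens = tokens + 94
emit(nodes)
tokens *= 38 // x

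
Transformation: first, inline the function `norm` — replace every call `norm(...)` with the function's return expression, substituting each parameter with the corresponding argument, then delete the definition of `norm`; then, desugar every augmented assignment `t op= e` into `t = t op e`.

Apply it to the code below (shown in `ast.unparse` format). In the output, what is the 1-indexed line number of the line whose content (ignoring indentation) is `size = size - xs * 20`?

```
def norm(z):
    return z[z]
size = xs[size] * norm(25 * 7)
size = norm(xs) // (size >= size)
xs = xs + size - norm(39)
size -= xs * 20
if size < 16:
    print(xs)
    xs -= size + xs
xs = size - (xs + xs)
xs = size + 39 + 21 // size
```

4

Transformed code:
size = xs[size] * (25 * 7)[25 * 7]
size = xs[xs] // (size >= size)
xs = xs + size - 39[39]
size = size - xs * 20
if size < 16:
    print(xs)
    xs = xs - (size + xs)
xs = size - (xs + xs)
xs = size + 39 + 21 // size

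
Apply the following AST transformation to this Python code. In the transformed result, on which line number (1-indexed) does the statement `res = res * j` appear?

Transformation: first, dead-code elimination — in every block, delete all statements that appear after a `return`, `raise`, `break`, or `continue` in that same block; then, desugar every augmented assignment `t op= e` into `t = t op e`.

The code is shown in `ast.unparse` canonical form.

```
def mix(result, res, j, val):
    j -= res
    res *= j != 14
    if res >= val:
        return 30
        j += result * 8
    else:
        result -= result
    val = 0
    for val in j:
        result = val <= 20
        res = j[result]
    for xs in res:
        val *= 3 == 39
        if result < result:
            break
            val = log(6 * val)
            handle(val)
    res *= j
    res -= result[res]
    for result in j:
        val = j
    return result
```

Transformed code:
def mix(result, res, j, val):
    j = j - res
    res = res * (j != 14)
    if res >= val:
        return 30
    else:
        result = result - result
    val = 0
    for val in j:
        result = val <= 20
        res = j[result]
    for xs in res:
        val = val * (3 == 39)
        if result < result:
            break
    res = res * j
    res = res - result[res]
    for result in j:
        val = j
    return result

16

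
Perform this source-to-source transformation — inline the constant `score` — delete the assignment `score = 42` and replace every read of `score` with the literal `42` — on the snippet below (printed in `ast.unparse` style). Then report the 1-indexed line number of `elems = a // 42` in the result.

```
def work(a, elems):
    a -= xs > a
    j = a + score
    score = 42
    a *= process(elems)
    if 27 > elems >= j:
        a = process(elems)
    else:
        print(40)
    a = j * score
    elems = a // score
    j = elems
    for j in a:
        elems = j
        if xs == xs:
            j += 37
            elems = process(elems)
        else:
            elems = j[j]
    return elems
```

Transformed code:
def work(a, elems):
    a -= xs > a
    j = a + 42
    a *= process(elems)
    if 27 > elems >= j:
        a = process(elems)
    else:
        print(40)
    a = j * 42
    elems = a // 42
    j = elems
    for j in a:
        elems = j
        if xs == xs:
            j += 37
            elems = process(elems)
        else:
            elems = j[j]
    return elems

10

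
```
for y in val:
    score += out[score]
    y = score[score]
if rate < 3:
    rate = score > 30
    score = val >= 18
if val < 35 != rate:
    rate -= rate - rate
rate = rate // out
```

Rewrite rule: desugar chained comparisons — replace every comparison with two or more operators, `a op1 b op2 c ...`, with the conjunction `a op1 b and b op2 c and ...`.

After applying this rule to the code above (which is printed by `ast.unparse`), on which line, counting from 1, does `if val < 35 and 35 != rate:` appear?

Transformed code:
for y in val:
    score += out[score]
    y = score[score]
if rate < 3:
    rate = score > 30
    score = val >= 18
if val < 35 and 35 != rate:
    rate -= rate - rate
rate = rate // out

7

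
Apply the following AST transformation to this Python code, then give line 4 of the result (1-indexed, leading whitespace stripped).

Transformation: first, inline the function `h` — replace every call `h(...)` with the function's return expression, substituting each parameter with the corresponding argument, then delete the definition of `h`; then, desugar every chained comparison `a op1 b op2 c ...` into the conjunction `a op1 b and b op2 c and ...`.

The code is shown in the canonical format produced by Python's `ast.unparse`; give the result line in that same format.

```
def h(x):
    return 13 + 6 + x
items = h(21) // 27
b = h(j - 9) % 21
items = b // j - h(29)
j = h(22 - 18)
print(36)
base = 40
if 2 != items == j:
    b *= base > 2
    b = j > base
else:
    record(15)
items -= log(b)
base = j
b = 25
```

j = 13 + 6 + (22 - 18)

Transformed code:
items = (13 + 6 + 21) // 27
b = (13 + 6 + (j - 9)) % 21
items = b // j - (13 + 6 + 29)
j = 13 + 6 + (22 - 18)
print(36)
base = 40
if 2 != items and items == j:
    b *= base > 2
    b = j > base
else:
    record(15)
items -= log(b)
base = j
b = 25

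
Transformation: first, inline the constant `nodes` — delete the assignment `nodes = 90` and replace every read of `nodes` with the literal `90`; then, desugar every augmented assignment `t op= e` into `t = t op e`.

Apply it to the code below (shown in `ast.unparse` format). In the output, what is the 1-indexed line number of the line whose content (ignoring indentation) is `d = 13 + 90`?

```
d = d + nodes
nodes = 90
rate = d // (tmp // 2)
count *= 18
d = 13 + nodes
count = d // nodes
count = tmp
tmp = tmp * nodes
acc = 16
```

Transformed code:
d = d + 90
rate = d // (tmp // 2)
count = count * 18
d = 13 + 90
count = d // 90
count = tmp
tmp = tmp * 90
acc = 16

4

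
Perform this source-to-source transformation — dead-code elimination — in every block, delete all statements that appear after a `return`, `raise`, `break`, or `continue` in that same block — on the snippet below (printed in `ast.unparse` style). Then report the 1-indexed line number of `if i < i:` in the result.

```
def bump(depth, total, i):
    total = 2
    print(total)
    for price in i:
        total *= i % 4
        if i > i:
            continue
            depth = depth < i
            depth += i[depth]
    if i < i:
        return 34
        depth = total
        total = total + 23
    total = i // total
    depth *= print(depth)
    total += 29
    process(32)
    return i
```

8

Transformed code:
def bump(depth, total, i):
    total = 2
    print(total)
    for price in i:
        total *= i % 4
        if i > i:
            continue
    if i < i:
        return 34
    total = i // total
    depth *= print(depth)
    total += 29
    process(32)
    return i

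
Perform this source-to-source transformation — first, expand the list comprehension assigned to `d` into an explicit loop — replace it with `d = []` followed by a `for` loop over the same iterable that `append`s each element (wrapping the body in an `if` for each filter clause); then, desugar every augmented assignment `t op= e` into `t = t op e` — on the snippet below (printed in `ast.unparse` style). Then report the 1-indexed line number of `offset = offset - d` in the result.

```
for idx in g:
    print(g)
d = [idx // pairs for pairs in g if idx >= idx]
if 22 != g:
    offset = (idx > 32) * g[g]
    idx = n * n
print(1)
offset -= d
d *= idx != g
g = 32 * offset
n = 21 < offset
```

Transformed code:
for idx in g:
    print(g)
d = []
for pairs in g:
    if idx >= idx:
        d.append(idx // pairs)
if 22 != g:
    offset = (idx > 32) * g[g]
    idx = n * n
print(1)
offset = offset - d
d = d * (idx != g)
g = 32 * offset
n = 21 < offset

11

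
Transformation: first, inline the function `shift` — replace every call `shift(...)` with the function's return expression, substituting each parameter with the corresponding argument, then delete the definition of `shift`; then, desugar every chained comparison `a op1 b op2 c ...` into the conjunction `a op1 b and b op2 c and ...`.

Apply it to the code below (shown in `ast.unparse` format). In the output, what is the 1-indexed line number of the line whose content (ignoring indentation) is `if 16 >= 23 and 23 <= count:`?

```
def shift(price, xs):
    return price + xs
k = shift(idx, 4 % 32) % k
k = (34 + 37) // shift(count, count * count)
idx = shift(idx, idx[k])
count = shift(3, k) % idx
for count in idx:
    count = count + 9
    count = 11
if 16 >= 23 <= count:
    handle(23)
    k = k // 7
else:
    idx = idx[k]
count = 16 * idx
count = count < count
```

8

Transformed code:
k = (idx + 4 % 32) % k
k = (34 + 37) // (count + count * count)
idx = idx + idx[k]
count = (3 + k) % idx
for count in idx:
    count = count + 9
    count = 11
if 16 >= 23 and 23 <= count:
    handle(23)
    k = k // 7
else:
    idx = idx[k]
count = 16 * idx
count = count < count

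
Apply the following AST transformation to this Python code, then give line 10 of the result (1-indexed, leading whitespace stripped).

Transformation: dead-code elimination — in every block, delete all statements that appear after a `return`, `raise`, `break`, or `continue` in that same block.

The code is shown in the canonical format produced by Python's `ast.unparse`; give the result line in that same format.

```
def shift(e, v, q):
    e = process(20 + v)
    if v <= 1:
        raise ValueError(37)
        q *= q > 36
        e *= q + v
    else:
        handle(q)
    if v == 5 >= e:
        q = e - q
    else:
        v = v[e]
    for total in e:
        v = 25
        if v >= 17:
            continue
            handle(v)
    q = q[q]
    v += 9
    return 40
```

v = v[e]

Transformed code:
def shift(e, v, q):
    e = process(20 + v)
    if v <= 1:
        raise ValueError(37)
    else:
        handle(q)
    if v == 5 >= e:
        q = e - q
    else:
        v = v[e]
    for total in e:
        v = 25
        if v >= 17:
            continue
    q = q[q]
    v += 9
    return 40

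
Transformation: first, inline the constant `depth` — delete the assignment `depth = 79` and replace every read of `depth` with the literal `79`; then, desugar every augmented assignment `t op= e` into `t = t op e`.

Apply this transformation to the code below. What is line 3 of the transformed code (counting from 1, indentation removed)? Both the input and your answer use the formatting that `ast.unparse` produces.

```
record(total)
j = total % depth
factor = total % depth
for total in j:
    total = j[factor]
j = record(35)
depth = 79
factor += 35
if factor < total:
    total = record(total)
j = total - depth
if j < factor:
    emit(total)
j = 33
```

Transformed code:
record(total)
j = total % 79
factor = total % 79
for total in j:
    total = j[factor]
j = record(35)
factor = factor + 35
if factor < total:
    total = record(total)
j = total - 79
if j < factor:
    emit(total)
j = 33

factor = total % 79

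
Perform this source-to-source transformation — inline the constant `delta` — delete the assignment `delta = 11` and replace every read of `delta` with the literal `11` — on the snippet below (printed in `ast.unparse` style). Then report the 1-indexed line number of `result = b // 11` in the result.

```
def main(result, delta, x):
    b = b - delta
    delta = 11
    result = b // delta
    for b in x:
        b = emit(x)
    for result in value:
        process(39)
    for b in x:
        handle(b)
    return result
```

Transformed code:
def main(result, delta, x):
    b = b - 11
    result = b // 11
    for b in x:
        b = emit(x)
    for result in value:
        process(39)
    for b in x:
        handle(b)
    return result

3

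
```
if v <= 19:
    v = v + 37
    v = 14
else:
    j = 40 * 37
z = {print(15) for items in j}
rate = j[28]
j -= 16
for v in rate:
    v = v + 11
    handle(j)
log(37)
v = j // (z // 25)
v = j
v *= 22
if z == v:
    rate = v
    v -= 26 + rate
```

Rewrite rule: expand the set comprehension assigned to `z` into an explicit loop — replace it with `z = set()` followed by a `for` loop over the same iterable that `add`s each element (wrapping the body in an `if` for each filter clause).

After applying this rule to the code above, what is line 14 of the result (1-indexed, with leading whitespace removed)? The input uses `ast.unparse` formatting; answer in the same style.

Transformed code:
if v <= 19:
    v = v + 37
    v = 14
else:
    j = 40 * 37
z = set()
for items in j:
    z.add(print(15))
rate = j[28]
j -= 16
for v in rate:
    v = v + 11
    handle(j)
log(37)
v = j // (z // 25)
v = j
v *= 22
if z == v:
    rate = v
    v -= 26 + rate

log(37)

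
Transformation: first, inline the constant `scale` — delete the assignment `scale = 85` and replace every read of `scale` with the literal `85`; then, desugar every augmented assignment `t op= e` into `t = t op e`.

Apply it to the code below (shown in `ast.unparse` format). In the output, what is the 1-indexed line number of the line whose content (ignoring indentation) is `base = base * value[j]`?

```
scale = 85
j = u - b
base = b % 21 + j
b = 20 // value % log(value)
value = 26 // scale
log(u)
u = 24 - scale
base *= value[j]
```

Transformed code:
j = u - b
base = b % 21 + j
b = 20 // value % log(value)
value = 26 // 85
log(u)
u = 24 - 85
base = base * value[j]

7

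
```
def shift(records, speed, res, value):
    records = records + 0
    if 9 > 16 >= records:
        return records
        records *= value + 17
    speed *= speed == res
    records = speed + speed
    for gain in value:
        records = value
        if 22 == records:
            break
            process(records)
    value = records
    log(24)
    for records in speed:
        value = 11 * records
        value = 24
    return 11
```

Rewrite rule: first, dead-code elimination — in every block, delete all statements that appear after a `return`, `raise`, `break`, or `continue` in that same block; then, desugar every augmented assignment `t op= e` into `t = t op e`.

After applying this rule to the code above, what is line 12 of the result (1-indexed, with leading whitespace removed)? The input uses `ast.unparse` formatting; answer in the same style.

Transformed code:
def shift(records, speed, res, value):
    records = records + 0
    if 9 > 16 >= records:
        return records
    speed = speed * (speed == res)
    records = speed + speed
    for gain in value:
        records = value
        if 22 == records:
            break
    value = records
    log(24)
    for records in speed:
        value = 11 * records
        value = 24
    return 11

log(24)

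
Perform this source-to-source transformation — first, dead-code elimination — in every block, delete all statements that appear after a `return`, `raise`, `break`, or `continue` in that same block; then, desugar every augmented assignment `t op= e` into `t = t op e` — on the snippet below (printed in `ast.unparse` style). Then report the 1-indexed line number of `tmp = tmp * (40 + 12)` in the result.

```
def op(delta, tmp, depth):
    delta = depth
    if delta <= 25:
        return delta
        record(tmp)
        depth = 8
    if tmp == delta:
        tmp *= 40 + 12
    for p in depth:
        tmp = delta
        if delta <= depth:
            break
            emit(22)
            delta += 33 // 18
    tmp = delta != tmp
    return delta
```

6

Transformed code:
def op(delta, tmp, depth):
    delta = depth
    if delta <= 25:
        return delta
    if tmp == delta:
        tmp = tmp * (40 + 12)
    for p in depth:
        tmp = delta
        if delta <= depth:
            break
    tmp = delta != tmp
    return delta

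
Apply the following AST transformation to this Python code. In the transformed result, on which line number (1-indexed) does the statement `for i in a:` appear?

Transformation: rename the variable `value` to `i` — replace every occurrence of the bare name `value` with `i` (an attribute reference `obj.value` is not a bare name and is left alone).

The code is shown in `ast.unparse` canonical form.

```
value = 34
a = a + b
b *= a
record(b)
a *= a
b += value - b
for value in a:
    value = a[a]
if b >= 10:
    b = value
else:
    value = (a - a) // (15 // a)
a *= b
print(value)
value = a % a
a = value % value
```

Transformed code:
i = 34
a = a + b
b *= a
record(b)
a *= a
b += i - b
for i in a:
    i = a[a]
if b >= 10:
    b = i
else:
    i = (a - a) // (15 // a)
a *= b
print(i)
i = a % a
a = i % i

7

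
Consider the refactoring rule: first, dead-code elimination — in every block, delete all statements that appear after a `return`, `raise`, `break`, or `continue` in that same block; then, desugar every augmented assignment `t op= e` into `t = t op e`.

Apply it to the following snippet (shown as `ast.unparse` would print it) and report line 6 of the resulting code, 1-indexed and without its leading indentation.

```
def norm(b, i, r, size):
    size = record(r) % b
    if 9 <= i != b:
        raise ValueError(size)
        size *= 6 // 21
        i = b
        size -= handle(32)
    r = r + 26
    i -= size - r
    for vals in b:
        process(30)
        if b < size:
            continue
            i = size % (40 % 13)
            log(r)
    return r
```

Transformed code:
def norm(b, i, r, size):
    size = record(r) % b
    if 9 <= i != b:
        raise ValueError(size)
    r = r + 26
    i = i - (size - r)
    for vals in b:
        process(30)
        if b < size:
            continue
    return r

i = i - (size - r)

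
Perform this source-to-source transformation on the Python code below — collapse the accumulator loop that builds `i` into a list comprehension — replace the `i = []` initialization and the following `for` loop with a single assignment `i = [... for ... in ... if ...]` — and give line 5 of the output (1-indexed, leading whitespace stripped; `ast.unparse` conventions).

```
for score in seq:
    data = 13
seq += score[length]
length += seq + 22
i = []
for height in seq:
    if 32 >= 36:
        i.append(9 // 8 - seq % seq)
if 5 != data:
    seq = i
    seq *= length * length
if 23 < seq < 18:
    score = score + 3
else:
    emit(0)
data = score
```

Transformed code:
for score in seq:
    data = 13
seq += score[length]
length += seq + 22
i = [9 // 8 - seq % seq for height in seq if 32 >= 36]
if 5 != data:
    seq = i
    seq *= length * length
if 23 < seq < 18:
    score = score + 3
else:
    emit(0)
data = score

i = [9 // 8 - seq % seq for height in seq if 32 >= 36]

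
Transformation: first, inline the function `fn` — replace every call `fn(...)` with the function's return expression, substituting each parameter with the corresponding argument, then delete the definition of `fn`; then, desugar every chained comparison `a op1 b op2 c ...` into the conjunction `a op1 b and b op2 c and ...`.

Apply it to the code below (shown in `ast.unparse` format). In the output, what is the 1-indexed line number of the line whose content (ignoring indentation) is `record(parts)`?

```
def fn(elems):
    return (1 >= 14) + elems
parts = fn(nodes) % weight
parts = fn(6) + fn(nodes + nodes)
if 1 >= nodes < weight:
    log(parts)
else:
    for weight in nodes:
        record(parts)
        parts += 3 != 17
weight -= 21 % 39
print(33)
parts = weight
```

Transformed code:
parts = ((1 >= 14) + nodes) % weight
parts = (1 >= 14) + 6 + ((1 >= 14) + (nodes + nodes))
if 1 >= nodes and nodes < weight:
    log(parts)
else:
    for weight in nodes:
        record(parts)
        parts += 3 != 17
weight -= 21 % 39
print(33)
parts = weight

7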